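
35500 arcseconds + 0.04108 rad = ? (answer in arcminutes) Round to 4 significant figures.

732.9 arcmin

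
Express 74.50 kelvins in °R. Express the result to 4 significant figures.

134.1 °R

°R = K × 9/5.
Applying the formula gives 134.1 °R.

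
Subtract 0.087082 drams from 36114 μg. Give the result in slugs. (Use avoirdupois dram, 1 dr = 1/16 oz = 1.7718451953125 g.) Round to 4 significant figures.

-8.098e-6 slugs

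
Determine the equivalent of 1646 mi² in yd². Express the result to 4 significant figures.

1 mi² = 3.09760e+6 square yards.
Thus 1646 × 3.09760e+6 ≈ 5.099e+9 yd².

5.099e+9 square yards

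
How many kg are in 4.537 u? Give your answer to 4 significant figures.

7.534 × 10^-27 kilograms

1 atomic mass unit = 1.66054 × 10^-27 kilograms.
So 4.537 × 1.66054 × 10^-27 ≈ 7.534 × 10^-27 kg.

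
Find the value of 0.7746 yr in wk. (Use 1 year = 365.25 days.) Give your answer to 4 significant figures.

1 year = 52.1786 weeks.
Then 0.7746 × 52.1786 ≈ 40.42 wk.

40.42 weeks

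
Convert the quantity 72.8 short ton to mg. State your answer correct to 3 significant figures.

6.60e+10 mg

1 short ton = 9.07185e+8 milligrams.
So 72.8 × 9.07185e+8 ≈ 6.60e+10 mg.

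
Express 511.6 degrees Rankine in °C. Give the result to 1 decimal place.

11.1 °C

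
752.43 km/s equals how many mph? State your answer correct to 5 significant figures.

1 kilometer per second = 2236.94 miles per hour.
Thus 752.43 × 2236.94 ≈ 1.6831e+6 mph.

1.6831e+6 mph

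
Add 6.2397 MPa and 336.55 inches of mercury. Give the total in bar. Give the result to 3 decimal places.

73.794 bar

6.2397 MPa = 62.3970 bar and 336.55 inHg = 11.3969 bar.
62.3970 + 11.3969 ≈ 73.794 bar.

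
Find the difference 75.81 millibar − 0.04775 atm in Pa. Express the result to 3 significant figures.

2740 Pa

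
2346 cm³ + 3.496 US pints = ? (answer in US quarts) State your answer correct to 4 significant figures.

2346 cm³ = 2.47899 US qt and 3.496 US pt = 1.74800 US qt.
2.47899 + 1.74800 ≈ 4.227 US qt.

4.227 US quarts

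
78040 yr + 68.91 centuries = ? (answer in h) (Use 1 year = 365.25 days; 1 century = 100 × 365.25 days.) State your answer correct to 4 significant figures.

7.445e+8 hours

78040 yr = 6.84099e+8 h and 68.91 century = 6.04065e+7 h.
6.84099e+8 + 6.04065e+7 ≈ 7.445e+8 h.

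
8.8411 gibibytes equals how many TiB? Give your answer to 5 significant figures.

0.0086339 TiB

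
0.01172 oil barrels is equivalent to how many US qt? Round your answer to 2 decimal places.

1.97 US quarts

1 oil barrel = 168.000 US qt.
Thus 0.01172 × 168.000 ≈ 1.97 US qt.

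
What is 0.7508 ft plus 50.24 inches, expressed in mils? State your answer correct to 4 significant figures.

0.7508 ft = 9009.60 mil and 50.24 in = 50240.0 mil.
9009.60 + 50240.0 ≈ 59250 mil.

59250 mils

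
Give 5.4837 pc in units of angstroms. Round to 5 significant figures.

1.6921e+27 Å

1 parsec = 3.08568e+26 Å.
Thus 5.4837 × 3.08568e+26 ≈ 1.6921e+27 Å.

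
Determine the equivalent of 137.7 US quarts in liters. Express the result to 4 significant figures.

130.3 L

1 US quart = 0.946353 L.
Then 137.7 × 0.946353 ≈ 130.3 L.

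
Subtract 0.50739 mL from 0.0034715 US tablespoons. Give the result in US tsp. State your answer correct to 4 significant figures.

0.0034715 US tbsp = 0.0104145 US tsp and 0.50739 mL = 0.102941 US tsp.
0.0104145 − 0.102941 ≈ -0.09253 US tsp.

-0.09253 US tsp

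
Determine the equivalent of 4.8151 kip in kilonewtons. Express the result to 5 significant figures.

1 kip = 4.44822 kilonewtons.
4.8151 × 4.44822 ≈ 21.419 kN.

21.419 kN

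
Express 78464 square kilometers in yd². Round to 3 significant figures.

9.38e+10 yd²

1 square kilometer = 1.19599e+6 square yards.
Thus 78464 × 1.19599e+6 ≈ 9.38e+10 yd².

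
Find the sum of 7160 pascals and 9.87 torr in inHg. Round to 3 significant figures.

2.50 inches of mercury

7160 Pa = 2.11435 inHg and 9.87 torr = 0.388583 inHg.
2.11435 + 0.388583 ≈ 2.50 inHg.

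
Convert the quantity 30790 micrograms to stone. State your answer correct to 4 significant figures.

1 microgram = 1.57473 × 10^-10 st.
30790 × 1.57473 × 10^-10 ≈ 4.849 × 10^-6 st.

4.849 × 10^-6 st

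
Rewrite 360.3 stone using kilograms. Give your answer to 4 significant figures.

1 stone = 6.35029 kg.
So 360.3 × 6.35029 ≈ 2288 kg.

2288 kilograms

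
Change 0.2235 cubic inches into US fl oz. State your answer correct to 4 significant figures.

1 cubic inch = 0.554113 US fl oz.
So 0.2235 × 0.554113 ≈ 0.1238 US fl oz.

0.1238 US fluid ounces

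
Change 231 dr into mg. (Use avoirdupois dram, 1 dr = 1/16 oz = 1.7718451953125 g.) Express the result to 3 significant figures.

409000 mg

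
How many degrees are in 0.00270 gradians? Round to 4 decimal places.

0.0024 °

1 grad = 0.900000 degrees.
Thus 0.00270 × 0.900000 ≈ 0.0024 °.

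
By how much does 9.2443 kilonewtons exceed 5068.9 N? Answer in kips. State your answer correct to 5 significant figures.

9.2443 kN = 2.07820 kip and 5068.9 N = 1.13953 kip.
2.07820 − 1.13953 ≈ 0.93867 kip.

0.93867 kip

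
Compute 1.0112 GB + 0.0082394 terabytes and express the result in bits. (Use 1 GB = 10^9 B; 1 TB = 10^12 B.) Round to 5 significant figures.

7.4005e+10 bit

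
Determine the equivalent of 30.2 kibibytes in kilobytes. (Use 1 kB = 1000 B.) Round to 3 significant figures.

30.9 kB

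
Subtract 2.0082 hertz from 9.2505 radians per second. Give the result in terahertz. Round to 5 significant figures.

-5.3594 × 10^-13 terahertz

9.2505 rad/s = 1.47226 × 10^-12 THz and 2.0082 Hz = 2.00820 × 10^-12 THz.
1.47226 × 10^-12 − 2.00820 × 10^-12 ≈ -5.3594 × 10^-13 THz.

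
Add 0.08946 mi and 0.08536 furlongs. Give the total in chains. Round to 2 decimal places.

8.01 chains

0.08946 mi = 7.15680 chain and 0.08536 furlong = 0.853600 chain.
7.15680 + 0.853600 ≈ 8.01 chain.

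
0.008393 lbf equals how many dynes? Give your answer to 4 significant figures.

1 lbf = 444822 dyn.
0.008393 × 444822 ≈ 3733 dyn.

3733 dyn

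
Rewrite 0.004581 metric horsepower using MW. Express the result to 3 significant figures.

1 metric horsepower = 0.000735499 MW.
0.004581 × 0.000735499 ≈ 3.37 × 10^-6 MW.

3.37 × 10^-6 MW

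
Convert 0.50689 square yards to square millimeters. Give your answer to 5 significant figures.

423820 mm²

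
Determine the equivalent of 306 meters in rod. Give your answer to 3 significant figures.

60.8 rod

1 meter = 0.198839 rod.
Then 306 × 0.198839 ≈ 60.8 rod.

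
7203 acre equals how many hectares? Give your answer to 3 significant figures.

2910 hectares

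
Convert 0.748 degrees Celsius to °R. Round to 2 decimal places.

493.02 °R

°R = (°C + 273.15) × 9/5.
Applying the formula gives 493.02 °R.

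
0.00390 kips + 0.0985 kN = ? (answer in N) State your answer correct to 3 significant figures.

116 N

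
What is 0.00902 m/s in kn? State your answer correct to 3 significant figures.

0.0175 knots

1 meter per second = 1.94384 kn.
So 0.00902 × 1.94384 ≈ 0.0175 kn.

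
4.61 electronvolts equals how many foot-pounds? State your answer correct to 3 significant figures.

1 electronvolt = 1.18170 × 10^-19 ft·lbf.
Thus 4.61 × 1.18170 × 10^-19 ≈ 5.45 × 10^-19 ft·lbf.

5.45 × 10^-19 foot-pounds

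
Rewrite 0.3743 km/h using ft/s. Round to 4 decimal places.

0.3411 ft/s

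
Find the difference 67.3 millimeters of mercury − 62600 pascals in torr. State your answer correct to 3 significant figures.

-402 torr

67.3 mmHg = 67.3000 torr and 62600 Pa = 469.539 torr.
67.3000 − 469.539 ≈ -402 torr.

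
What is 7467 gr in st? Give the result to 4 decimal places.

0.0762 stone

1 grain = 1.02041 × 10^-5 stone.
So 7467 × 1.02041 × 10^-5 ≈ 0.0762 st.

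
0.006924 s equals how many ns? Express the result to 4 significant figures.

1 second = 1.00000 × 10^9 nanoseconds.
Thus 0.006924 × 1.00000 × 10^9 ≈ 6.924 × 10^6 ns.

6.924 × 10^6 nanoseconds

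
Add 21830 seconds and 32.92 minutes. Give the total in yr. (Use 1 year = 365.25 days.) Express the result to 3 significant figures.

21830 s = 0.000691751 yr and 32.92 min = 6.25903e-5 yr.
0.000691751 + 6.25903e-5 ≈ 0.000754 yr.

0.000754 yr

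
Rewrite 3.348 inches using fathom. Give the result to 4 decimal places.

0.0465 fathom

1 inch = 0.0138889 fathoms.
So 3.348 × 0.0138889 ≈ 0.0465 fathom.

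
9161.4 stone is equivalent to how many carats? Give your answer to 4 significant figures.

1 st = 31751.5 ct.
Thus 9161.4 × 31751.5 ≈ 2.909 × 10^8 ct.

2.909 × 10^8 ct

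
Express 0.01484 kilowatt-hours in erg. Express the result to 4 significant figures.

5.342e+11 ergs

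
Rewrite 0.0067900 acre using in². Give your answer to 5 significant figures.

1 acre = 6.27264e+6 in².
So 0.0067900 × 6.27264e+6 ≈ 42591 in².

42591 square inches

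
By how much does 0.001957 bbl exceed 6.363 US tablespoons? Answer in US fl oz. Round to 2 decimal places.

7.34 US fl oz

0.001957 bbl = 10.5208 US fl oz and 6.363 US tbsp = 3.18150 US fl oz.
10.5208 − 3.18150 ≈ 7.34 US fl oz.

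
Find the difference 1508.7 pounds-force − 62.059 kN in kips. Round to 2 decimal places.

1508.7 lbf = 1.50870 kip and 62.059 kN = 13.9514 kip.
1.50870 − 13.9514 ≈ -12.44 kip.

-12.44 kip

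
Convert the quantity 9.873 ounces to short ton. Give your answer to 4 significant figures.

0.0003085 short ton

1 oz = 3.12500 × 10^-5 short ton.
Thus 9.873 × 3.12500 × 10^-5 ≈ 0.0003085 short ton.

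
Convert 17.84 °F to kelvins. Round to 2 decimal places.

265.28 K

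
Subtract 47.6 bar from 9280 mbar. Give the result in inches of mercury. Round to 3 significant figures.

-1130 inches of mercury

9280 mbar = 274.038 inHg and 47.6 bar = 1405.63 inHg.
274.038 − 1405.63 ≈ -1130 inHg.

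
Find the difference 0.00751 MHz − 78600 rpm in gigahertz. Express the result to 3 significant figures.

6.20 × 10^-6 gigahertz

0.00751 MHz = 7.51000 × 10^-6 GHz and 78600 rpm = 1.31000 × 10^-6 GHz.
7.51000 × 10^-6 − 1.31000 × 10^-6 ≈ 6.20 × 10^-6 GHz.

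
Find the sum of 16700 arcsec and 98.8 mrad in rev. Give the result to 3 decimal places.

0.029 rev

16700 arcsec = 0.0128858 rev and 98.8 mrad = 0.0157245 rev.
0.0128858 + 0.0157245 ≈ 0.029 rev.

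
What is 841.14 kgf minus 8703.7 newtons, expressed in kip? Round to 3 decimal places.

-0.102 kip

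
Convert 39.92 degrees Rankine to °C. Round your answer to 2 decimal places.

°R = (°C + 273.15) × 9/5.
Applying the formula gives -250.97 °C.

-250.97 degrees Celsius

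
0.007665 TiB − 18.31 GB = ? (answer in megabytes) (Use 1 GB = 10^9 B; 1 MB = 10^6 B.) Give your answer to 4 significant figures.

-9882 megabytes

0.007665 TiB = 8427.76 MB and 18.31 GB = 18310.0 MB.
8427.76 − 18310.0 ≈ -9882 MB.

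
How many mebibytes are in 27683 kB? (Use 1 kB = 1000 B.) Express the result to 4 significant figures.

1 kilobyte = 0.000953674 mebibytes.
Thus 27683 × 0.000953674 ≈ 26.40 MiB.

26.40 mebibytes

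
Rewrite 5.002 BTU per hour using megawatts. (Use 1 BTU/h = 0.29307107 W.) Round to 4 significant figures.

1 BTU/h = 2.93071e-7 MW.
Thus 5.002 × 2.93071e-7 ≈ 1.466e-6 MW.

1.466e-6 megawatts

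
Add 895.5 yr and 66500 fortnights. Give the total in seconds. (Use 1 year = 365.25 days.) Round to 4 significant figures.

895.5 yr = 2.82598 × 10^10 s and 66500 fortnight = 8.04384 × 10^10 s.
2.82598 × 10^10 + 8.04384 × 10^10 ≈ 1.087 × 10^11 s.

1.087 × 10^11 s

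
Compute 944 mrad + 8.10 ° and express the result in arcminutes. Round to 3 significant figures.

944 mrad = 3245.23 arcmin and 8.10 ° = 486.000 arcmin.
3245.23 + 486.000 ≈ 3730 arcmin.

3730 arcminutes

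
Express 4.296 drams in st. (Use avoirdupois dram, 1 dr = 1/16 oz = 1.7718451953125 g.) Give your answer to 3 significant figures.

1 dram = 0.000279018 stone.
Then 4.296 × 0.000279018 ≈ 0.00120 st.

0.00120 st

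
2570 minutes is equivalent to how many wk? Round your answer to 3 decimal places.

0.255 wk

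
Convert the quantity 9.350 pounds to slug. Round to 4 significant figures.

0.2906 slugs

1 lb = 0.0310810 slug.
Thus 9.350 × 0.0310810 ≈ 0.2906 slug.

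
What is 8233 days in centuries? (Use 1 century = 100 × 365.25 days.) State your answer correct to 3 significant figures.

0.225 century

1 d = 2.73785 × 10^-5 century.
Then 8233 × 2.73785 × 10^-5 ≈ 0.225 century.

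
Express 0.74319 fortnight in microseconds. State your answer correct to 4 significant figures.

1 fortnight = 1.20960 × 10^12 microseconds.
Then 0.74319 × 1.20960 × 10^12 ≈ 8.990 × 10^11 μs.

8.990 × 10^11 microseconds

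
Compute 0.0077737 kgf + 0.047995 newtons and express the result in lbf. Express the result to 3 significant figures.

0.0279 lbf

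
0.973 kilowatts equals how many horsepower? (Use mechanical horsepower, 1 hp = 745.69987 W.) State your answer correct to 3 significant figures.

1.30 hp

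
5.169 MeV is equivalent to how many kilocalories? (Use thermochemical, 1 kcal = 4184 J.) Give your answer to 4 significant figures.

1.979 × 10^-16 kilocalories

1 megaelectronvolt = 3.82929 × 10^-17 kilocalories.
5.169 × 3.82929 × 10^-17 ≈ 1.979 × 10^-16 kcal.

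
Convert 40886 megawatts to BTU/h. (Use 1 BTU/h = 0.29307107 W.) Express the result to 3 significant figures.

1 MW = 3.41214 × 10^6 BTU/h.
40886 × 3.41214 × 10^6 ≈ 1.40 × 10^11 BTU/h.

1.40 × 10^11 BTU/h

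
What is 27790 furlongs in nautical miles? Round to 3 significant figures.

1 furlong = 0.108622 nautical miles.
27790 × 0.108622 ≈ 3020 nmi.

3020 nautical miles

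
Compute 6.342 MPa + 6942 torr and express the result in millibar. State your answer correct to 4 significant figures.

72680 mbar

6.342 MPa = 63420.0 mbar and 6942 torr = 9255.24 mbar.
63420.0 + 9255.24 ≈ 72680 mbar.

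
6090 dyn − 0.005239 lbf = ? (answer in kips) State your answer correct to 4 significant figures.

6090 dyn = 1.36909 × 10^-5 kip and 0.005239 lbf = 5.23900 × 10^-6 kip.
1.36909 × 10^-5 − 5.23900 × 10^-6 ≈ 8.452 × 10^-6 kip.

8.452 × 10^-6 kip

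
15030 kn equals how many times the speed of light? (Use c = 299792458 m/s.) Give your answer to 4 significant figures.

1 knot = 1.71600e-9 c.
Thus 15030 × 1.71600e-9 ≈ 2.579e-5 c.

2.579e-5 c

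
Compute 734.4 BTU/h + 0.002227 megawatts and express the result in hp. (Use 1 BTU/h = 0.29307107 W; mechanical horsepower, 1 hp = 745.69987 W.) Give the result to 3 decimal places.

3.275 hp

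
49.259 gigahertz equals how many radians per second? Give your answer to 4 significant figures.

1 gigahertz = 6.28319 × 10^9 rad/s.
Thus 49.259 × 6.28319 × 10^9 ≈ 3.095 × 10^11 rad/s.

3.095 × 10^11 rad/s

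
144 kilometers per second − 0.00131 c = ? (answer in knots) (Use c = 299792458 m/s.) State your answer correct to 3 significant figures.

144 km/s = 279914 kn and 0.00131 c = 763402 kn.
279914 − 763402 ≈ -483000 kn.

-483000 kn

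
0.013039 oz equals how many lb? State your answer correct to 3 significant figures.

1 ounce = 0.0625000 lb.
Thus 0.013039 × 0.0625000 ≈ 0.000815 lb.

0.000815 pounds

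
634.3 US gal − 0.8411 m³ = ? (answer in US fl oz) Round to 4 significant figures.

634.3 US gal = 81190.4 US fl oz and 0.8411 m³ = 28441.0 US fl oz.
81190.4 − 28441.0 ≈ 52750 US fl oz.

52750 US fluid ounces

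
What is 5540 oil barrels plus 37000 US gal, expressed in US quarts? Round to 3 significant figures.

5540 bbl = 930720 US qt and 37000 US gal = 148000 US qt.
930720 + 148000 ≈ 1.08e+6 US qt.

1.08e+6 US quarts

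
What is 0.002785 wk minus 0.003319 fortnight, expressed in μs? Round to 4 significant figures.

-2.330 × 10^9 μs

0.002785 wk = 1.68437 × 10^9 μs and 0.003319 fortnight = 4.01466 × 10^9 μs.
1.68437 × 10^9 − 4.01466 × 10^9 ≈ -2.330 × 10^9 μs.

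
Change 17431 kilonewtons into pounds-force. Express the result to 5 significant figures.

3.9186 × 10^6 lbf

1 kilonewton = 224.809 lbf.
Thus 17431 × 224.809 ≈ 3.9186 × 10^6 lbf.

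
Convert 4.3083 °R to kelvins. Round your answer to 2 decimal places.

2.39 K

°R = K × 9/5.
Applying the formula gives 2.39 K.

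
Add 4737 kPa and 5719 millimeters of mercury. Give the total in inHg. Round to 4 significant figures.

1624 inHg

4737 kPa = 1398.84 inHg and 5719 mmHg = 225.157 inHg.
1398.84 + 225.157 ≈ 1624 inHg.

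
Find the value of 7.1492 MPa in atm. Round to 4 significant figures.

70.56 atmospheres

1 megapascal = 9.86923 atmospheres.
Then 7.1492 × 9.86923 ≈ 70.56 atm.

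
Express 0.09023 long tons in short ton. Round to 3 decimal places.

1 long ton = 1.12000 short tons.
0.09023 × 1.12000 ≈ 0.101 short ton.

0.101 short ton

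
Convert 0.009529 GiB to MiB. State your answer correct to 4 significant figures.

9.758 MiB

1 gibibyte = 1024.00 mebibytes.
Then 0.009529 × 1024.00 ≈ 9.758 MiB.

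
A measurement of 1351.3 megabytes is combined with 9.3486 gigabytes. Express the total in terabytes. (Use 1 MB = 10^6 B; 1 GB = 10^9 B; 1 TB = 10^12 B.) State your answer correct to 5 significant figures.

1351.3 MB = 0.00135130 TB and 9.3486 GB = 0.00934860 TB.
0.00135130 + 0.00934860 ≈ 0.010700 TB.

0.010700 terabytes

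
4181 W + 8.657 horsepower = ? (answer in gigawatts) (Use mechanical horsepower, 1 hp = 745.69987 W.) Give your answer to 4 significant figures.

1.064e-5 GW

4181 W = 4.18100e-6 GW and 8.657 hp = 6.45552e-6 GW.
4.18100e-6 + 6.45552e-6 ≈ 1.064e-5 GW.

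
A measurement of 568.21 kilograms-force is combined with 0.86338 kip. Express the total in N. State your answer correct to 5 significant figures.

9412.7 newtons

568.21 kgf = 5572.237 N and 0.86338 kip = 3840.506 N.
5572.237 + 3840.506 ≈ 9412.7 N.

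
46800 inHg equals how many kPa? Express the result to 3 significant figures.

158000 kilopascals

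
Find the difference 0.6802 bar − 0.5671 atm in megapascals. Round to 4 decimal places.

0.6802 bar = 0.0680200 MPa and 0.5671 atm = 0.0574614 MPa.
0.0680200 − 0.0574614 ≈ 0.0106 MPa.

0.0106 megapascals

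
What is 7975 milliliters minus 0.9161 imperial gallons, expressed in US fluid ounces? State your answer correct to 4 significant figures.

128.8 US fluid ounces

7975 mL = 269.667 US fl oz and 0.9161 imp gal = 140.824 US fl oz.
269.667 − 140.824 ≈ 128.8 US fl oz.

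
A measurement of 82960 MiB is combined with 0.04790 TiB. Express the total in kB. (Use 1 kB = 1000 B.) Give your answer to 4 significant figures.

1.397e+8 kB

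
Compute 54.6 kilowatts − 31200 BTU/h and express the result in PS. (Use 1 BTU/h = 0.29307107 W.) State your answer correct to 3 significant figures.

54.6 kW = 74.2353 PS and 31200 BTU/h = 12.4321 PS.
74.2353 − 12.4321 ≈ 61.8 PS.

61.8 PS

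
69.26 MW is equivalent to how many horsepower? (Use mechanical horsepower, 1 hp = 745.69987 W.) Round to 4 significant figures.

1 megawatt = 1341.02 horsepower.
Thus 69.26 × 1341.02 ≈ 92880 hp.

92880 hp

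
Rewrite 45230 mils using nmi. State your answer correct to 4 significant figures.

0.0006203 nautical miles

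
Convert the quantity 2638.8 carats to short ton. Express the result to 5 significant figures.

1 ct = 2.20462 × 10^-7 short tons.
So 2638.8 × 2.20462 × 10^-7 ≈ 0.00058176 short ton.

0.00058176 short tons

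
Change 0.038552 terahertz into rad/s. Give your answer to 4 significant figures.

1 THz = 6.28319e+12 rad/s.
So 0.038552 × 6.28319e+12 ≈ 2.422e+11 rad/s.

2.422e+11 radians per second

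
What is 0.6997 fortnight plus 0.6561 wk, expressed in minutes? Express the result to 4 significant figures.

20720 min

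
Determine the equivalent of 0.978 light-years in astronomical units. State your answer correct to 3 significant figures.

61800 astronomical units

1 ly = 63241.1 au.
0.978 × 63241.1 ≈ 61800 au.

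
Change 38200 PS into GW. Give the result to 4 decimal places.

0.0281 gigawatts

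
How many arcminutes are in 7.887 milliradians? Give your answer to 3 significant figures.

1 milliradian = 3.43775 arcminutes.
Then 7.887 × 3.43775 ≈ 27.1 arcmin.

27.1 arcmin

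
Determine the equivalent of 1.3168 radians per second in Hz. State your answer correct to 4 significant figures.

0.2096 Hz

1 radian per second = 0.159155 hertz.
So 1.3168 × 0.159155 ≈ 0.2096 Hz.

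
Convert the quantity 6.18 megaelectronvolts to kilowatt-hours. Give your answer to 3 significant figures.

2.75e-19 kilowatt-hours

1 megaelectronvolt = 4.45049e-20 kilowatt-hours.
So 6.18 × 4.45049e-20 ≈ 2.75e-19 kWh.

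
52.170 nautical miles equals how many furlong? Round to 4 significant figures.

480.3 furlongs

1 nmi = 9.20624 furlongs.
So 52.170 × 9.20624 ≈ 480.3 furlong.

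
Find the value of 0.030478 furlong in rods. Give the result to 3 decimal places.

1 furlong = 40.0000 rod.
Then 0.030478 × 40.0000 ≈ 1.219 rod.

1.219 rod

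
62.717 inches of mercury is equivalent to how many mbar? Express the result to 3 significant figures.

2120 millibar

1 inHg = 33.8639 mbar.
Thus 62.717 × 33.8639 ≈ 2120 mbar.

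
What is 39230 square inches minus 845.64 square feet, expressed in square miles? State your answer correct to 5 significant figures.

-2.0561e-5 mi²

39230 in² = 9.77210e-6 mi² and 845.64 ft² = 3.03332e-5 mi².
9.77210e-6 − 3.03332e-5 ≈ -2.0561e-5 mi².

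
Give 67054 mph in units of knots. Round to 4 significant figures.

58270 kn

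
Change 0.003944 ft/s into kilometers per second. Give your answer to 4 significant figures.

1.202e-6 km/s

1 foot per second = 0.000304800 km/s.
Then 0.003944 × 0.000304800 ≈ 1.202e-6 km/s.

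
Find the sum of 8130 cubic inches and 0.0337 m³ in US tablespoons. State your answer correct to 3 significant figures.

8130 in³ = 9009.87 US tbsp and 0.0337 m³ = 2279.07 US tbsp.
9009.87 + 2279.07 ≈ 11300 US tbsp.

11300 US tablespoons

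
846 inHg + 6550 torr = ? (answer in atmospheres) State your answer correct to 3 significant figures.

36.9 atm

846 inHg = 28.2742 atm and 6550 torr = 8.61842 atm.
28.2742 + 8.61842 ≈ 36.9 atm.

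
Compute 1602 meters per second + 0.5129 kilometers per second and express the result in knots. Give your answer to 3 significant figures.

4110 kn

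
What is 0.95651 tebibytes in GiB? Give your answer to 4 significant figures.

1 tebibyte = 1024.00 gibibytes.
So 0.95651 × 1024.00 ≈ 979.5 GiB.

979.5 gibibytes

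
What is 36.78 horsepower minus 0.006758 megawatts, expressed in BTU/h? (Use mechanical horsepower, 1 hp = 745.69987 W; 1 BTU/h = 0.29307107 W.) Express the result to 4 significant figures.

36.78 hp = 93584.27 BTU/h and 0.006758 MW = 23059.25 BTU/h.
93584.27 − 23059.25 ≈ 70530 BTU/h.

70530 BTU/h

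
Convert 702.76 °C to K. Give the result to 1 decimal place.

975.9 K

K = °C + 273.15.
Applying the formula gives 975.9 K.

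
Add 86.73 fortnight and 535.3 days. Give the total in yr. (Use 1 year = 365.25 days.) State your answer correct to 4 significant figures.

4.790 yr

86.73 fortnight = 3.32435 yr and 535.3 d = 1.46557 yr.
3.32435 + 1.46557 ≈ 4.790 yr.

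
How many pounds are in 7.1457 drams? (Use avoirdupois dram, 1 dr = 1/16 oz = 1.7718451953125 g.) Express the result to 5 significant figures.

1 dram = 0.00390625 pounds.
Then 7.1457 × 0.00390625 ≈ 0.027913 lb.

0.027913 pounds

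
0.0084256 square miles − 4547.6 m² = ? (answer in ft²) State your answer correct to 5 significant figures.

185940 square feet

0.0084256 mi² = 234892 ft² and 4547.6 m² = 48950.0 ft².
234892 − 48950.0 ≈ 185940 ft².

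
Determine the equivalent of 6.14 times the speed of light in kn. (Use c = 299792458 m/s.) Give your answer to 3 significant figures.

1 c = 5.82750 × 10^8 knots.
So 6.14 × 5.82750 × 10^8 ≈ 3.58 × 10^9 kn.

3.58 × 10^9 knots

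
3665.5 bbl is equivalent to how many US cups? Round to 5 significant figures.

1 oil barrel = 672.000 US cup.
Thus 3665.5 × 672.000 ≈ 2.4632 × 10^6 US cup.

2.4632 × 10^6 US cups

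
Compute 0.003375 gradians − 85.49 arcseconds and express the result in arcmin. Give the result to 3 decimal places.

0.003375 grad = 0.182250 arcmin and 85.49 arcsec = 1.42483 arcmin.
0.182250 − 1.42483 ≈ -1.243 arcmin.

-1.243 arcmin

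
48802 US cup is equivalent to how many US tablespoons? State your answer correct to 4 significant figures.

780800 US tablespoons

1 US cup = 16.0000 US tbsp.
So 48802 × 16.0000 ≈ 780800 US tbsp.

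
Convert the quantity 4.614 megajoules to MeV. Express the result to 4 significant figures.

2.880 × 10^19 megaelectronvolts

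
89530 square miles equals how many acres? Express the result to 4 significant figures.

5.730 × 10^7 acre

1 mi² = 640.000 acres.
So 89530 × 640.000 ≈ 5.730 × 10^7 acre.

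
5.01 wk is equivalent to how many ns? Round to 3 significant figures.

3.03e+15 ns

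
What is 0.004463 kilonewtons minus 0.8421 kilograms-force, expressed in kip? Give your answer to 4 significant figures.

-0.0008532 kips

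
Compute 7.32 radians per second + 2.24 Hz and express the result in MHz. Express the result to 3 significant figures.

7.32 rad/s = 1.16501e-6 MHz and 2.24 Hz = 2.24000e-6 MHz.
1.16501e-6 + 2.24000e-6 ≈ 3.41e-6 MHz.

3.41e-6 megahertz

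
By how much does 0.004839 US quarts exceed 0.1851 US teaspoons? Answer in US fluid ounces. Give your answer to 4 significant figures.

0.1240 US fl oz

0.004839 US qt = 0.154848 US fl oz and 0.1851 US tsp = 0.0308500 US fl oz.
0.154848 − 0.0308500 ≈ 0.1240 US fl oz.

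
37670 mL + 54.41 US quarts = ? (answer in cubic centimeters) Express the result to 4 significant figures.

37670 mL = 37670.0 cm³ and 54.41 US qt = 51491.1 cm³.
37670.0 + 51491.1 ≈ 89160 cm³.

89160 cm³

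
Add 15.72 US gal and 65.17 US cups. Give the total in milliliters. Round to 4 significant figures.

74930 mL

15.72 US gal = 59506.7 mL and 65.17 US cup = 15418.5 mL.
59506.7 + 15418.5 ≈ 74930 mL.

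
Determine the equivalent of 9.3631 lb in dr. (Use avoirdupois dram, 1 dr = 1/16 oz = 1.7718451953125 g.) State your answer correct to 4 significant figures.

2397 dr

1 pound = 256.000 dr.
9.3631 × 256.000 ≈ 2397 dr.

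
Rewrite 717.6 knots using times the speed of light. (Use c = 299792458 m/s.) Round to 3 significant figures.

1.23e-6 c

1 kn = 1.71600e-9 c.
717.6 × 1.71600e-9 ≈ 1.23e-6 c.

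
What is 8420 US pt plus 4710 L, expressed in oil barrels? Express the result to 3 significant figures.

54.7 bbl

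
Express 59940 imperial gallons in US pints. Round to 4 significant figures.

575900 US pints

1 imp gal = 9.60760 US pints.
Thus 59940 × 9.60760 ≈ 575900 US pt.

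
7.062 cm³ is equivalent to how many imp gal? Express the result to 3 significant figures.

0.00155 imperial gallons

1 cubic centimeter = 0.000219969 imp gal.
Then 7.062 × 0.000219969 ≈ 0.00155 imp gal.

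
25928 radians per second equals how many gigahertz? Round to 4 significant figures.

1 rad/s = 1.59155e-10 GHz.
25928 × 1.59155e-10 ≈ 4.127e-6 GHz.

4.127e-6 gigahertz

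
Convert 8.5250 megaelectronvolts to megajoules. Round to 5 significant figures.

1.3659e-18 MJ

1 MeV = 1.60218e-19 megajoules.
So 8.5250 × 1.60218e-19 ≈ 1.3659e-18 MJ.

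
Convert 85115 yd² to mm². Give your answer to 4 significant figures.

7.117 × 10^10 square millimeters

1 yd² = 836127 square millimeters.
Then 85115 × 836127 ≈ 7.117 × 10^10 mm².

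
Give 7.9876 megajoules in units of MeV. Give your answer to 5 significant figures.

1 megajoule = 6.24151e+18 MeV.
Thus 7.9876 × 6.24151e+18 ≈ 4.9855e+19 MeV.

4.9855e+19 MeV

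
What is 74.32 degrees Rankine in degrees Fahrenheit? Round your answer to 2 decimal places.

°R = °F + 459.67.
Applying the formula gives -385.35 °F.

-385.35 degrees Fahrenheit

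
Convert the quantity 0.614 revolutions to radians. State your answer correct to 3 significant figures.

1 rev = 6.28319 rad.
Then 0.614 × 6.28319 ≈ 3.86 rad.

3.86 radians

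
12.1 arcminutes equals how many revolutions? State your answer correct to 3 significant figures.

0.000560 rev

1 arcmin = 4.62963 × 10^-5 rev.
12.1 × 4.62963 × 10^-5 ≈ 0.000560 rev.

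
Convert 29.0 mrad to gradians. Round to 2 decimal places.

1 mrad = 0.0636620 grad.
Thus 29.0 × 0.0636620 ≈ 1.85 grad.

1.85 grad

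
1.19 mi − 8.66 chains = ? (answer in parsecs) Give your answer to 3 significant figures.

1.19 mi = 6.20648e-14 pc and 8.66 chain = 5.64581e-15 pc.
6.20648e-14 − 5.64581e-15 ≈ 5.64e-14 pc.

5.64e-14 pc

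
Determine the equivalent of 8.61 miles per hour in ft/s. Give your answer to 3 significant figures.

1 mile per hour = 1.46667 ft/s.
So 8.61 × 1.46667 ≈ 12.6 ft/s.

12.6 ft/s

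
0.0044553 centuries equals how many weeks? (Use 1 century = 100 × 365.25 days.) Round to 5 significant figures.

23.247 wk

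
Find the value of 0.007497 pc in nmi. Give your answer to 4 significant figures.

1.249 × 10^11 nautical miles

1 parsec = 1.66613 × 10^13 nautical miles.
So 0.007497 × 1.66613 × 10^13 ≈ 1.249 × 10^11 nmi.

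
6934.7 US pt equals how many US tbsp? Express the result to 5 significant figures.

221910 US tbsp

1 US pint = 32.0000 US tbsp.
Thus 6934.7 × 32.0000 ≈ 221910 US tbsp.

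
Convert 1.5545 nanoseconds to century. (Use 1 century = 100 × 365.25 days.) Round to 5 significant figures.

4.9259 × 10^-19 centuries

1 nanosecond = 3.16881 × 10^-19 centuries.
1.5545 × 3.16881 × 10^-19 ≈ 4.9259 × 10^-19 century.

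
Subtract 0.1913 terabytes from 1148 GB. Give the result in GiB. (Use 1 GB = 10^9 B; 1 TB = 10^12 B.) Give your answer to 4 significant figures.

891.0 GiB

1148 GB = 1069.16 GiB and 0.1913 TB = 178.162 GiB.
1069.16 − 178.162 ≈ 891.0 GiB.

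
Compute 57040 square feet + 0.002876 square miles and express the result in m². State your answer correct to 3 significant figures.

12700 m²

57040 ft² = 5299.19 m² and 0.002876 mi² = 7448.81 m².
5299.19 + 7448.81 ≈ 12700 m².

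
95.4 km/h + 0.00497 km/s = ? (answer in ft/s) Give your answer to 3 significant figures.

103 feet per second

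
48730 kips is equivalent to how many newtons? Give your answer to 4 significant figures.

2.168 × 10^8 N

1 kip = 4448.22 newtons.
Thus 48730 × 4448.22 ≈ 2.168 × 10^8 N.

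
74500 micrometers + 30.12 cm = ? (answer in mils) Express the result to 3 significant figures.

14800 mils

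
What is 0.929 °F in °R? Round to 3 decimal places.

°R = °F + 459.67.
Applying the formula gives 460.599 °R.

460.599 degrees Rankine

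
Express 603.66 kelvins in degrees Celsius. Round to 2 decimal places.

330.51 °C

K = °C + 273.15.
Applying the formula gives 330.51 °C.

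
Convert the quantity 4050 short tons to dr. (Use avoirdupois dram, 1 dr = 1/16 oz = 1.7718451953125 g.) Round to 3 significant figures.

2.07e+9 drams

1 short ton = 512000 dr.
4050 × 512000 ≈ 2.07e+9 dr.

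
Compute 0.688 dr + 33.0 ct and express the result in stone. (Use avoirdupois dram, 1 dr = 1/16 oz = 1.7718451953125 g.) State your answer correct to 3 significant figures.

0.00123 stone

0.688 dr = 0.000191964 st and 33.0 ct = 0.00103932 st.
0.000191964 + 0.00103932 ≈ 0.00123 st.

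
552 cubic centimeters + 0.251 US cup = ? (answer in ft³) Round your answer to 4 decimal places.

0.0216 cubic feet

552 cm³ = 0.0194937 ft³ and 0.251 US cup = 0.00209711 ft³.
0.0194937 + 0.00209711 ≈ 0.0216 ft³.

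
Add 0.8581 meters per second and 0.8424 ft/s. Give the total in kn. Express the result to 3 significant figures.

0.8581 m/s = 1.66801 kn and 0.8424 ft/s = 0.499108 kn.
1.66801 + 0.499108 ≈ 2.17 kn.

2.17 kn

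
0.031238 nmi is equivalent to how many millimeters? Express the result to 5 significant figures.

57853 millimeters

1 nmi = 1.85200 × 10^6 millimeters.
Thus 0.031238 × 1.85200 × 10^6 ≈ 57853 mm.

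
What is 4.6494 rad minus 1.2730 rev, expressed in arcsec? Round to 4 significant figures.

-690800 arcsec

4.6494 rad = 959008 arcsec and 1.2730 rev = 1.64981 × 10^6 arcsec.
959008 − 1.64981 × 10^6 ≈ -690800 arcsec.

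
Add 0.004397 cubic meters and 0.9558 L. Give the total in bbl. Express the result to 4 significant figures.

0.004397 m³ = 0.0276563 bbl and 0.9558 L = 0.00601180 bbl.
0.0276563 + 0.00601180 ≈ 0.03367 bbl.

0.03367 bbl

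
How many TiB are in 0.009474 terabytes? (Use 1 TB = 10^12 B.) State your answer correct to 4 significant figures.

0.008617 tebibytes

1 terabyte = 0.909495 TiB.
0.009474 × 0.909495 ≈ 0.008617 TiB.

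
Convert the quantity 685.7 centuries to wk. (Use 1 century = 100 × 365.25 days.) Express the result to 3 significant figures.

1 century = 5217.86 weeks.
So 685.7 × 5217.86 ≈ 3.58 × 10^6 wk.

3.58 × 10^6 weeks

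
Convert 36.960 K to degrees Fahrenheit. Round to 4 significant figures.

K = (°F + 459.67) × 5/9.
Applying the formula gives -393.1 °F.

-393.1 °F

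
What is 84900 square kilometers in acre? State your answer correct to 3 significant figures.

2.10 × 10^7 acre

1 km² = 247.105 acres.
So 84900 × 247.105 ≈ 2.10 × 10^7 acre.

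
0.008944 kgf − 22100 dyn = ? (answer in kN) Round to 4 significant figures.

-0.0001333 kilonewtons

0.008944 kgf = 8.77107e-5 kN and 22100 dyn = 0.000221000 kN.
8.77107e-5 − 0.000221000 ≈ -0.0001333 kN.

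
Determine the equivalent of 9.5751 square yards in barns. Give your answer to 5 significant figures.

1 square yard = 8.36127 × 10^27 barn.
Then 9.5751 × 8.36127 × 10^27 ≈ 8.0060 × 10^28 barn.

8.0060 × 10^28 barn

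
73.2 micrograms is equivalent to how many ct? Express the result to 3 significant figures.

1 μg = 5.00000 × 10^-6 ct.
73.2 × 5.00000 × 10^-6 ≈ 0.000366 ct.

0.000366 ct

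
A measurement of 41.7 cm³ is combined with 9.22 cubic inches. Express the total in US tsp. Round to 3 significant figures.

41.7 cm³ = 8.46027 US tsp and 9.22 in³ = 30.6535 US tsp.
8.46027 + 30.6535 ≈ 39.1 US tsp.

39.1 US teaspoons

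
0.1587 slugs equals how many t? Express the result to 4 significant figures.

0.002316 metric tons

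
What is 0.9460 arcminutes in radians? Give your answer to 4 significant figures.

0.0002752 rad

1 arcmin = 0.000290888 rad.
Thus 0.9460 × 0.000290888 ≈ 0.0002752 rad.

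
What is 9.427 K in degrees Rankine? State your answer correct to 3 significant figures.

°R = K × 9/5.
Applying the formula gives 17.0 °R.

17.0 °R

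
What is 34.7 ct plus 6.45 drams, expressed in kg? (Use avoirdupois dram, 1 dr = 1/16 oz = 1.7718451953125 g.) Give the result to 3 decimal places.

34.7 ct = 0.00694000 kg and 6.45 dr = 0.0114284 kg.
0.00694000 + 0.0114284 ≈ 0.018 kg.

0.018 kg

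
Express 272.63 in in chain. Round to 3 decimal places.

0.344 chains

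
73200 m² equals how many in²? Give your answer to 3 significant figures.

1 square meter = 1550.00 square inches.
73200 × 1550.00 ≈ 1.13e+8 in².

1.13e+8 in²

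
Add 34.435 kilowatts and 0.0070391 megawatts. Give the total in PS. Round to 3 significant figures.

56.4 PS

34.435 kW = 46.8186 PS and 0.0070391 MW = 9.57051 PS.
46.8186 + 9.57051 ≈ 56.4 PS.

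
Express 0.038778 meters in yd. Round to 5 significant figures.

1 meter = 1.09361 yards.
Thus 0.038778 × 1.09361 ≈ 0.042408 yd.

0.042408 yd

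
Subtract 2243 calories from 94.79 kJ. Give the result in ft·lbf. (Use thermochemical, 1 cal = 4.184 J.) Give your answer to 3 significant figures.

94.79 kJ = 69913.5 ft·lbf and 2243 cal = 6921.81 ft·lbf.
69913.5 − 6921.81 ≈ 63000 ft·lbf.

63000 ft·lbf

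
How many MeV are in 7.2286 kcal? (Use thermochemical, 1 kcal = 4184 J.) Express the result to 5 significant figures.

1.8877e+17 megaelectronvolts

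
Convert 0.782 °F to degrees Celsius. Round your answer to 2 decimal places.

-17.34 degrees Celsius

°F = °C × 9/5 + 32.
Applying the formula gives -17.34 °C.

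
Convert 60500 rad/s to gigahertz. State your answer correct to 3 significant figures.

9.63e-6 GHz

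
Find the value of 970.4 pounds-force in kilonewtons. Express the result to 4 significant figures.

4.317 kilonewtons

1 pound-force = 0.00444822 kilonewtons.
Then 970.4 × 0.00444822 ≈ 4.317 kN.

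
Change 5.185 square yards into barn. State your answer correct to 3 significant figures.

4.34e+28 barn

1 yd² = 8.36127e+27 barn.
So 5.185 × 8.36127e+27 ≈ 4.34e+28 barn.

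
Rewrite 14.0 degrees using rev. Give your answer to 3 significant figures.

1 degree = 0.00277778 revolutions.
14.0 × 0.00277778 ≈ 0.0389 rev.

0.0389 rev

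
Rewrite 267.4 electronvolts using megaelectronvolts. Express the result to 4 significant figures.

1 eV = 1.00000 × 10^-6 megaelectronvolts.
Then 267.4 × 1.00000 × 10^-6 ≈ 0.0002674 MeV.

0.0002674 MeV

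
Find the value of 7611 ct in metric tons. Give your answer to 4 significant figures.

0.001522 metric tons

1 carat = 2.00000 × 10^-7 t.
So 7611 × 2.00000 × 10^-7 ≈ 0.001522 t.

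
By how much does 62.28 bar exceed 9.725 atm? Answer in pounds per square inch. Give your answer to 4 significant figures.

62.28 bar = 903.295 psi and 9.725 atm = 142.918 psi.
903.295 − 142.918 ≈ 760.4 psi.

760.4 psi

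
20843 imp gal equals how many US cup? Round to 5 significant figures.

1 imperial gallon = 19.2152 US cup.
20843 × 19.2152 ≈ 400500 US cup.

400500 US cups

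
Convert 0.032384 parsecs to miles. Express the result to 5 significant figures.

1 parsec = 1.91735e+13 miles.
Then 0.032384 × 1.91735e+13 ≈ 6.2091e+11 mi.

6.2091e+11 miles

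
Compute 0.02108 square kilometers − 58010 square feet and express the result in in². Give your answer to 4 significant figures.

2.432e+7 in²

0.02108 km² = 3.26741e+7 in² and 58010 ft² = 8.35344e+6 in².
3.26741e+7 − 8.35344e+6 ≈ 2.432e+7 in².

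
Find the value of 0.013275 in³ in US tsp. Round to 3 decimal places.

0.044 US teaspoons

1 in³ = 3.32468 US teaspoons.
So 0.013275 × 3.32468 ≈ 0.044 US tsp.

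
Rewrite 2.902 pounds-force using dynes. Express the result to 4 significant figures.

1 lbf = 444822 dynes.
Then 2.902 × 444822 ≈ 1.291e+6 dyn.

1.291e+6 dyn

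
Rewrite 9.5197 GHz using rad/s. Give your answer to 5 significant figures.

1 gigahertz = 6.28319e+9 rad/s.
Thus 9.5197 × 6.28319e+9 ≈ 5.9814e+10 rad/s.

5.9814e+10 radians per second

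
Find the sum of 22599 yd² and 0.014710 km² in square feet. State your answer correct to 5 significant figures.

361730 ft²

22599 yd² = 203391 ft² and 0.014710 km² = 158337 ft².
203391 + 158337 ≈ 361730 ft².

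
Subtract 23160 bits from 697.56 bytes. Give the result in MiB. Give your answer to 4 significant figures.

697.56 B = 0.000665245 MiB and 23160 bit = 0.00276089 MiB.
0.000665245 − 0.00276089 ≈ -0.002096 MiB.

-0.002096 MiB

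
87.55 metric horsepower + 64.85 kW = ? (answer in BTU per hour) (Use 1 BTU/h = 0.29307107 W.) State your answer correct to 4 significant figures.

441000 BTU/h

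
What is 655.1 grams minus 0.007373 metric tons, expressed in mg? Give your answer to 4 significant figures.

655.1 g = 655100 mg and 0.007373 t = 7.37300e+6 mg.
655100 − 7.37300e+6 ≈ -6.718e+6 mg.

-6.718e+6 mg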